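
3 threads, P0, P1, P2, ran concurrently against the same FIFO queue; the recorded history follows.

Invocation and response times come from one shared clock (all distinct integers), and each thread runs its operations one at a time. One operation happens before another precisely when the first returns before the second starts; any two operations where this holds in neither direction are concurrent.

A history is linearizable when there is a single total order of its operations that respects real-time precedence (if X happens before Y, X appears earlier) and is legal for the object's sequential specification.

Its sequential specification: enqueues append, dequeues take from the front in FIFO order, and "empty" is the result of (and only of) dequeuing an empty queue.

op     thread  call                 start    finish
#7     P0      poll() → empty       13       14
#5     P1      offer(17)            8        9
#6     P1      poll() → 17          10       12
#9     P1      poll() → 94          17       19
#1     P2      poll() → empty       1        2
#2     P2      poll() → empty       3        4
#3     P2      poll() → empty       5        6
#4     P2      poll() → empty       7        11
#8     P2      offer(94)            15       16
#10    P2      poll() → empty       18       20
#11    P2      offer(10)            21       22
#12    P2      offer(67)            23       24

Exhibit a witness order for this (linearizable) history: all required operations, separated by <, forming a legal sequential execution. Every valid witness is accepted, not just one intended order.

1. #1 poll() → empty, leaving queue <>
2. #2 poll() → empty, leaving queue <>
3. #3 poll() → empty, leaving queue <>
4. #4 poll() → empty, leaving queue <>
5. #5 offer(17), leaving queue <17>
6. #6 poll() → 17, leaving queue <>
7. #7 poll() → empty, leaving queue <>
8. #8 offer(94), leaving queue <94>
9. #9 poll() → 94, leaving queue <>
10. #10 poll() → empty, leaving queue <>
11. #11 offer(10), leaving queue <10>
12. #12 offer(67), leaving queue <10,67>

#1 < #2 < #3 < #4 < #5 < #6 < #7 < #8 < #9 < #10 < #11 < #12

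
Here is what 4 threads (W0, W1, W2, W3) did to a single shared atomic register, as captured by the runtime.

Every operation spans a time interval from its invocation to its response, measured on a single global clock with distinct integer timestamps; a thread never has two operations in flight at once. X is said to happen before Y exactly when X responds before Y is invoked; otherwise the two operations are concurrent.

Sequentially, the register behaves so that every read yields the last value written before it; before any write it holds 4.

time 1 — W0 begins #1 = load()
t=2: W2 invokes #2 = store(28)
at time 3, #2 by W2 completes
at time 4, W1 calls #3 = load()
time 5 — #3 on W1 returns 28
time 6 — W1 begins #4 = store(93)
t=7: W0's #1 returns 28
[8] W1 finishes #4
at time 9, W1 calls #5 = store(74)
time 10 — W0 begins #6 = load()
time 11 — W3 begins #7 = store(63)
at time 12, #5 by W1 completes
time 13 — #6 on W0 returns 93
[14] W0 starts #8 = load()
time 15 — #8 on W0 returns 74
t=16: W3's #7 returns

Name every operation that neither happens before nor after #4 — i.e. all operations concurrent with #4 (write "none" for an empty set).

#4 runs from 6 to 8; window-overlapping ops are concurrent
#1 [1,7]: concurrent
#2 [2,3]: before
#3 [4,5]: before
#5 [9,12]: after
#6 [10,13]: after
#7 [11,16]: after
#8 [14,15]: after

#1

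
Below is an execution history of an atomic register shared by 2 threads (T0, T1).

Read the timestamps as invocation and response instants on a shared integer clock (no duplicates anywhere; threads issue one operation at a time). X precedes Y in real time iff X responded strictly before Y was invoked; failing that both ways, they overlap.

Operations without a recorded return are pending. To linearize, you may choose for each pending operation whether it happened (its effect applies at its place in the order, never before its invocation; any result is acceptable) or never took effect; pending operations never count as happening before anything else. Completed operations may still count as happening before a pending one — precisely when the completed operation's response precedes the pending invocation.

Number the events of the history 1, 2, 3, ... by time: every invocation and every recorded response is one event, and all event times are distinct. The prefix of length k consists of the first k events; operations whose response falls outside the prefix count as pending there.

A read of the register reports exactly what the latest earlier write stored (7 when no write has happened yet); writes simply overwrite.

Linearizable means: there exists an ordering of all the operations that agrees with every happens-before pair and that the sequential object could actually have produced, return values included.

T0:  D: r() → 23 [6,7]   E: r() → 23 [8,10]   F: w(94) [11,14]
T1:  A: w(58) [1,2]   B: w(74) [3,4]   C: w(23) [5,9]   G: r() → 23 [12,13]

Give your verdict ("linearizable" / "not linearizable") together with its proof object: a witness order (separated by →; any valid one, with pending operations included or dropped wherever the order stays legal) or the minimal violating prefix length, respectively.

step 1: A w(58) — value 58
step 2: B w(74) — value 74
step 3: C w(23) — value 23
step 4: D r() → 23 — value 23
step 5: E r() → 23 — value 23
step 6: G r() → 23 — value 23
step 7: F w(94) — value 94

linearizable — witness: A → B → C → D → E → G → F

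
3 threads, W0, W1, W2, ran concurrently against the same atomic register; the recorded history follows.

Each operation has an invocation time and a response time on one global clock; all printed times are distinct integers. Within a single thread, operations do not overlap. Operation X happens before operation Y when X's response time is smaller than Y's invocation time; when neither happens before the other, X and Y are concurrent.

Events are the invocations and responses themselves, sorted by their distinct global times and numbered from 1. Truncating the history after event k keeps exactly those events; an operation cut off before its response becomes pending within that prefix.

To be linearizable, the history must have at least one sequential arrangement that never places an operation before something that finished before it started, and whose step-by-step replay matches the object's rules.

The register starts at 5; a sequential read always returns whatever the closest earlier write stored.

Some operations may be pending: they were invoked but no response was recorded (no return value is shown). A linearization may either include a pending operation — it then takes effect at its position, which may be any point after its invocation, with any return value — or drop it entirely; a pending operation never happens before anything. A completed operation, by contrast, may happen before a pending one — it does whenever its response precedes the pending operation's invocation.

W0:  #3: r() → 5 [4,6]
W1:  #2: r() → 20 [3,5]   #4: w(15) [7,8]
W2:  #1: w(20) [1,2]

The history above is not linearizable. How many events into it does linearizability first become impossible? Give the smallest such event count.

events 1..5 are linearizable, e.g. via #1, #2:
after step 1 (#1 w(20)): value 20
after step 2 (#2 r() → 20): value 20
adding event 6 (#3 responds at 6) leaves no legal real-time order
take #1, #2, #3: step 3 already fails, because #3 r() → 5 cannot occur there
take #1, #3, #2: step 2 already fails, because #3 r() → 5 cannot occur there

6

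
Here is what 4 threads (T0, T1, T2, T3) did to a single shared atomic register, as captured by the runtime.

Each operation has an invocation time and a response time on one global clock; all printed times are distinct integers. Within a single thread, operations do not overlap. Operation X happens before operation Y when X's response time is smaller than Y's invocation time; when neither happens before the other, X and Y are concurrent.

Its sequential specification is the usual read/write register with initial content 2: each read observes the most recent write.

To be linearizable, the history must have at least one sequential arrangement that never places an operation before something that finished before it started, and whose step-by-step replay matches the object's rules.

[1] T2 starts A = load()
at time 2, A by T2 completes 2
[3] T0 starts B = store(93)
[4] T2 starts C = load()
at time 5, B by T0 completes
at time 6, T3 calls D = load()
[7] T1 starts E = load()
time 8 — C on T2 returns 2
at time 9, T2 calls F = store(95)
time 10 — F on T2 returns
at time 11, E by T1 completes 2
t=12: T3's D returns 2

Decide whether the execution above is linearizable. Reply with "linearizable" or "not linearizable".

prefix check: 1..10 passes, 1..11 fails once E's time-11 response joins
5 completed operations, 5 real-time-consistent orders — every atomic register replay fails
include/drop combinations of the 1 pending operation (D) were all tried; none helps
sample order A, B, C, E, F (pending dropped) stalls at step 3 — C load() → 2 has no legal effect
sample order A, B, C, F, E (pending dropped) stalls at step 3 — C load() → 2 has no legal effect

not linearizable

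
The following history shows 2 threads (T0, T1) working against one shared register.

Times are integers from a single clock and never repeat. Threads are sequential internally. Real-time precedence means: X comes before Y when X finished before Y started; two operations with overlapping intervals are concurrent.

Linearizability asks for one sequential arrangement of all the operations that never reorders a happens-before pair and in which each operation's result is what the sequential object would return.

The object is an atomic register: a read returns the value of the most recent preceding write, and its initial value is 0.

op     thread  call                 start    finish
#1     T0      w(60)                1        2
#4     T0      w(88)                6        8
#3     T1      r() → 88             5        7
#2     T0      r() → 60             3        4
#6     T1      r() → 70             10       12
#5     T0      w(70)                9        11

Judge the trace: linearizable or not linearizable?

a witness: #1, #2, #4, #3, #5, #6
1. #1 w(60), leaving value 60
2. #2 r() → 60, leaving value 60
3. #4 w(88), leaving value 88
4. #3 r() → 88, leaving value 88
5. #5 w(70), leaving value 70
6. #6 r() → 70, leaving value 70

linearizable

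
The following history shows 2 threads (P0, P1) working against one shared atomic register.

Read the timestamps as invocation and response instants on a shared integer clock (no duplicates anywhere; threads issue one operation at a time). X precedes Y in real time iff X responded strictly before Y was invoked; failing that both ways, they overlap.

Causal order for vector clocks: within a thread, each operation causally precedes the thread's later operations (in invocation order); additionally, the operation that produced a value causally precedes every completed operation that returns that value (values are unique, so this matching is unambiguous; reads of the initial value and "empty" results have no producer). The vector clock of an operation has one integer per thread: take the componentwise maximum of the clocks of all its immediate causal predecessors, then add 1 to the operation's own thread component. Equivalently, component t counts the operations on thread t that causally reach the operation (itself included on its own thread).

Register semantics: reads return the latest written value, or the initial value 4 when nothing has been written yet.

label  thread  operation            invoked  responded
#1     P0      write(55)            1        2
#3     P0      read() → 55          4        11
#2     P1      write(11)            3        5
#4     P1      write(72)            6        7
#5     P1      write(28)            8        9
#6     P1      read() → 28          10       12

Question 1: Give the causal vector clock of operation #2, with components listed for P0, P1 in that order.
invoked at 3, #2 has no predecessors; its own P1 bump gives (0, 1)
invoked at 1, #1 has no predecessors; its own P0 bump gives (1, 0)
VC(#4, invoked at 6): max of VC(#2)=(0, 1), then +1 on thread P1 → (0, 2)
VC(#3, invoked at 4): max of VC(#1)=(1, 0), then +1 on thread P0 → (2, 0)
VC(#5, invoked at 8): max of VC(#4)=(0, 2), then +1 on thread P1 → (0, 3)
VC(#6, invoked at 10): max of VC(#5)=(0, 3), then +1 on thread P1 → (0, 4)
target: VC(#2) = (0, 1)

(0, 1)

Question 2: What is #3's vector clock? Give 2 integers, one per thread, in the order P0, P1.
root op #2, invoked 3: fresh clock plus P1's own tick → (0, 1)
root op #1, invoked 1: fresh clock plus P0's own tick → (1, 0)
from VC(#2)=(0, 1), #4 (invoked 6) maxes components and bumps P1 → (0, 2)
from VC(#1)=(1, 0), #3 (invoked 4) maxes components and bumps P0 → (2, 0)
from VC(#4)=(0, 2), #5 (invoked 8) maxes components and bumps P1 → (0, 3)
from VC(#5)=(0, 3), #6 (invoked 10) maxes components and bumps P1 → (0, 4)
target: VC(#3) = (2, 0)

(2, 0)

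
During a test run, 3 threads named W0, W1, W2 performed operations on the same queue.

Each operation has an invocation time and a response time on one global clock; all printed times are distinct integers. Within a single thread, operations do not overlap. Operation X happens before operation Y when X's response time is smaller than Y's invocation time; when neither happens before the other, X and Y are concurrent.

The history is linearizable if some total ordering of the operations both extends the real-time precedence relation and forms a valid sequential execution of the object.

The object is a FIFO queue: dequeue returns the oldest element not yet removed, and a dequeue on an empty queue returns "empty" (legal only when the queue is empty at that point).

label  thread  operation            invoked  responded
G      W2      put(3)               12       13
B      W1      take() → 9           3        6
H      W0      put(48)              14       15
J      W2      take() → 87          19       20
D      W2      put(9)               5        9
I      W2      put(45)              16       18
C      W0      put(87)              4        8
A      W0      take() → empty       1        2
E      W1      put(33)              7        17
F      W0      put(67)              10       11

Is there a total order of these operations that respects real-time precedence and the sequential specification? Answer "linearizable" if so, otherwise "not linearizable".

linearizable

a witness: A, D, B, C, E, F, G, H, I, J
after step 1 (A take() → empty): queue <>
after step 2 (D put(9)): queue <9>
after step 3 (B take() → 9): queue <>
after step 4 (C put(87)): queue <87>
after step 5 (E put(33)): queue <87,33>
after step 6 (F put(67)): queue <87,33,67>
after step 7 (G put(3)): queue <87,33,67,3>
after step 8 (H put(48)): queue <87,33,67,3,48>
after step 9 (I put(45)): queue <87,33,67,3,48,45>
after step 10 (J take() → 87): queue <33,67,3,48,45>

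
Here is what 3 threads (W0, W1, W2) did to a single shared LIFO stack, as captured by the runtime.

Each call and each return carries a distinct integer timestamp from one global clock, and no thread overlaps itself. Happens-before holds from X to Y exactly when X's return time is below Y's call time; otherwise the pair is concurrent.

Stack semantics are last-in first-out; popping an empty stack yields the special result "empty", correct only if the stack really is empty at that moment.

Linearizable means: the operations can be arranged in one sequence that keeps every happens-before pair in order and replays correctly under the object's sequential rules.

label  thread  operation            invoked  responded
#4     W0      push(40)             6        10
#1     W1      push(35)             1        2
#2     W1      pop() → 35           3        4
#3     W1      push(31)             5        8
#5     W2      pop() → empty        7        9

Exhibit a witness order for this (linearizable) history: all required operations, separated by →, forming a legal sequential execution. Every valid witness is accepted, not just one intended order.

after step 1 (#1 push(35)): stack <35>
after step 2 (#2 pop() → 35): stack <>
after step 3 (#5 pop() → empty): stack <>
after step 4 (#3 push(31)): stack <31>
after step 5 (#4 push(40)): stack <31,40>

#1 → #2 → #5 → #3 → #4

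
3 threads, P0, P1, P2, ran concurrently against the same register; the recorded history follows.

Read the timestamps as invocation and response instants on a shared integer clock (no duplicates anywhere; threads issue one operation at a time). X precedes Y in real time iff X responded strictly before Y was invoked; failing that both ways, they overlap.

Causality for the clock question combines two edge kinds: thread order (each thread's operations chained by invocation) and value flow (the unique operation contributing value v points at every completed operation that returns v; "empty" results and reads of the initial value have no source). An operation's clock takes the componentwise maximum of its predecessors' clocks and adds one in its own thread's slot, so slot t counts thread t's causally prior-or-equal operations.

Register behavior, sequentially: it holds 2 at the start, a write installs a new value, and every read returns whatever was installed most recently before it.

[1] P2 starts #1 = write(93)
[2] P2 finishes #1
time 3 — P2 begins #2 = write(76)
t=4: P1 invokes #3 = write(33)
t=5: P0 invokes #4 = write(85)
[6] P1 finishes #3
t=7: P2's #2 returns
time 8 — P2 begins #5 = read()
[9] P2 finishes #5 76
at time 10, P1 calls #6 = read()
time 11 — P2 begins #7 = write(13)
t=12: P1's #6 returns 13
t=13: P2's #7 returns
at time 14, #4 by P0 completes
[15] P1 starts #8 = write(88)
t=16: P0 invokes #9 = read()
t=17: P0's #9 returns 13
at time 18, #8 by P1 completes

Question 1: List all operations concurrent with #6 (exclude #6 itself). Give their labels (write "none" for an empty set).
#6 spans [10,12]: anything still running between times 10 and 12 counts as concurrent
#1 [1,2]: before
#2 [3,7]: before
#3 [4,6]: before
#4 [5,14]: concurrent
#5 [8,9]: before
#7 [11,13]: concurrent
#8 [15,18]: after
#9 [16,17]: after

#4, #7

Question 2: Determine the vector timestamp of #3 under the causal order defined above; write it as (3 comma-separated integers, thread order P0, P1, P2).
#1 (invocation 1): nothing precedes it; P2's component alone gives (0, 0, 1)
#3 (invocation 4): nothing precedes it; P1's component alone gives (0, 1, 0)
#4 (invocation 5): nothing precedes it; P0's component alone gives (1, 0, 0)
#2 (invocation 3): componentwise max over VC(#1)=(0, 0, 1), +1 at P2, giving (0, 0, 2)
#5 (invocation 8): componentwise max over VC(#2)=(0, 0, 2), +1 at P2, giving (0, 0, 3)
#7 (invocation 11): componentwise max over VC(#5)=(0, 0, 3), +1 at P2, giving (0, 0, 4)
#6 (invocation 10): componentwise max over VC(#3)=(0, 1, 0), VC(#7)=(0, 0, 4), +1 at P1, giving (0, 2, 4)
#9 (invocation 16): componentwise max over VC(#4)=(1, 0, 0), VC(#7)=(0, 0, 4), +1 at P0, giving (2, 0, 4)
#8 (invocation 15): componentwise max over VC(#6)=(0, 2, 4), +1 at P1, giving (0, 3, 4)
target: VC(#3) = (0, 1, 0)

(0, 1, 0)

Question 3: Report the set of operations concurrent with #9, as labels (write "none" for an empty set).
#9 spans [16,17]; an op avoiding the whole window 16..17 is ordered, any other is concurrent
#1 [1,2]: before
#2 [3,7]: before
#3 [4,6]: before
#4 [5,14]: before
#5 [8,9]: before
#6 [10,12]: before
#7 [11,13]: before
#8 [15,18]: concurrent

#8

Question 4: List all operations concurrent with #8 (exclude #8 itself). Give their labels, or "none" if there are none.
#8 runs from 15 to 18; window-overlapping ops are concurrent
#1 [1,2]: before
#2 [3,7]: before
#3 [4,6]: before
#4 [5,14]: before
#5 [8,9]: before
#6 [10,12]: before
#7 [11,13]: before
#9 [16,17]: concurrent

#9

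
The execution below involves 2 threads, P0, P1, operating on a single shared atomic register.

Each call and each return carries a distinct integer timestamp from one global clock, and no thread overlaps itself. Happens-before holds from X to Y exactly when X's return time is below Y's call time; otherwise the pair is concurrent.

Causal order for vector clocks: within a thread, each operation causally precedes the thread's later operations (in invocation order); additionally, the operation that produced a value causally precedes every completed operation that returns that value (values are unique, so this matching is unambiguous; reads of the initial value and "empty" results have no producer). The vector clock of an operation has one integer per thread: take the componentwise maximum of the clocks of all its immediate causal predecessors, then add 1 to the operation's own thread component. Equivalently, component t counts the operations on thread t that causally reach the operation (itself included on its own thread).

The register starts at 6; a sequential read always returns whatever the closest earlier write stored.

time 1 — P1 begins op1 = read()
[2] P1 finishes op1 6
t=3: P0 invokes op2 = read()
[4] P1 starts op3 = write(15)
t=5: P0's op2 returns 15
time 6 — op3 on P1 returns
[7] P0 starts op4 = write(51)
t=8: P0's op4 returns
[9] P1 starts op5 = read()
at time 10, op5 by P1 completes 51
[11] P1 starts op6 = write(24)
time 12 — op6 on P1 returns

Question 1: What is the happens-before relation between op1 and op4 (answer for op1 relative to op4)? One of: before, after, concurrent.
before

op1 spans [1,2], op4 spans [7,8]
resp(op1)=2 < inv(op4)=7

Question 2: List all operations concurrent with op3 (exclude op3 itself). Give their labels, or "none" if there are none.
op2

overlap test against op3 [4,6]: concurrent iff the interval meets 4..6
op1 [1,2]: before
op2 [3,5]: concurrent
op4 [7,8]: after
op5 [9,10]: after
op6 [11,12]: after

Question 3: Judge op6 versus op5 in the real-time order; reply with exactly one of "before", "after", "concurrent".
after

op6 spans [11,12], op5 spans [9,10]
resp(op5)=10 < inv(op6)=11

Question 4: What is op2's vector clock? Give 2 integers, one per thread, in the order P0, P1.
(1, 2)

invoked at 1, op1 has no predecessors; its own P1 bump gives (0, 1)
VC(op3, invoked at 4): max of VC(op1)=(0, 1), then +1 on thread P1 → (0, 2)
VC(op2, invoked at 3): max of VC(op3)=(0, 2), then +1 on thread P0 → (1, 2)
VC(op4, invoked at 7): max of VC(op2)=(1, 2), then +1 on thread P0 → (2, 2)
VC(op5, invoked at 9): max of VC(op3)=(0, 2), VC(op4)=(2, 2), then +1 on thread P1 → (2, 3)
VC(op6, invoked at 11): max of VC(op5)=(2, 3), then +1 on thread P1 → (2, 4)
target: VC(op2) = (1, 2)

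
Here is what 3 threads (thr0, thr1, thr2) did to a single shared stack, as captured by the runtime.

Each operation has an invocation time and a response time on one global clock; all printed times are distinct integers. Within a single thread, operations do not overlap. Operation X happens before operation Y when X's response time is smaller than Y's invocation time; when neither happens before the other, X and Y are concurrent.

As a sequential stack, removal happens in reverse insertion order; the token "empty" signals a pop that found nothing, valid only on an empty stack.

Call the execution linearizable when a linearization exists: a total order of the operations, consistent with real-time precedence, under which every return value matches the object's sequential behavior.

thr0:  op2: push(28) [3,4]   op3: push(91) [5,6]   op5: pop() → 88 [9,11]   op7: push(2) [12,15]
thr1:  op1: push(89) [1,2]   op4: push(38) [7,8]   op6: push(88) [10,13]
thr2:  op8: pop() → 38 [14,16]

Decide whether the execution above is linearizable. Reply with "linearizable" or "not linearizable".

linearizable

a witness: op1, op2, op3, op4, op6, op5, op8, op7
step 1: op1 push(89) — stack <89>
step 2: op2 push(28) — stack <89,28>
step 3: op3 push(91) — stack <89,28,91>
step 4: op4 push(38) — stack <89,28,91,38>
step 5: op6 push(88) — stack <89,28,91,38,88>
step 6: op5 pop() → 88 — stack <89,28,91,38>
step 7: op8 pop() → 38 — stack <89,28,91>
step 8: op7 push(2) — stack <89,28,91,2>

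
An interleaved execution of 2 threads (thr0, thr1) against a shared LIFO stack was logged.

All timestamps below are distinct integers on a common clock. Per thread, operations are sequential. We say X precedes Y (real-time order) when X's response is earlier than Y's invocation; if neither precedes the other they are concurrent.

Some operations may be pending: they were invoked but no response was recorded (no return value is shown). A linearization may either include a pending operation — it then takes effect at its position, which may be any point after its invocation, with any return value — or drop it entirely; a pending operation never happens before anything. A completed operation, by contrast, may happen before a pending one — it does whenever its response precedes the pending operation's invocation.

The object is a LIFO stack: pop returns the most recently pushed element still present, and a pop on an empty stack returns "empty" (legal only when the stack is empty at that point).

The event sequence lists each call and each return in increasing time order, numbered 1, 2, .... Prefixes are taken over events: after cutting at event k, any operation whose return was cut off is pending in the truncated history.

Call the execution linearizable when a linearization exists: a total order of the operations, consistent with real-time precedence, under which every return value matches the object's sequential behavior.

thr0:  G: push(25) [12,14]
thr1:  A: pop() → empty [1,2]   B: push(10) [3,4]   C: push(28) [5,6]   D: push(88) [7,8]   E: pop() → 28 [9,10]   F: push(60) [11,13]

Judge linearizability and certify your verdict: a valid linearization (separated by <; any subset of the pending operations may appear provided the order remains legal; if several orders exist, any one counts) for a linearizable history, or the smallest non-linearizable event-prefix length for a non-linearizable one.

prefix check: 1..9 passes, 1..10 fails once E's time-10 response joins
exhaustive check: the 5 completed LIFO stack ops admit one real-time order; illegal
for example A, B, C, D, E fails at step 5: E pop() → 28 is not legal there

not linearizable — minimal violating prefix: 10 events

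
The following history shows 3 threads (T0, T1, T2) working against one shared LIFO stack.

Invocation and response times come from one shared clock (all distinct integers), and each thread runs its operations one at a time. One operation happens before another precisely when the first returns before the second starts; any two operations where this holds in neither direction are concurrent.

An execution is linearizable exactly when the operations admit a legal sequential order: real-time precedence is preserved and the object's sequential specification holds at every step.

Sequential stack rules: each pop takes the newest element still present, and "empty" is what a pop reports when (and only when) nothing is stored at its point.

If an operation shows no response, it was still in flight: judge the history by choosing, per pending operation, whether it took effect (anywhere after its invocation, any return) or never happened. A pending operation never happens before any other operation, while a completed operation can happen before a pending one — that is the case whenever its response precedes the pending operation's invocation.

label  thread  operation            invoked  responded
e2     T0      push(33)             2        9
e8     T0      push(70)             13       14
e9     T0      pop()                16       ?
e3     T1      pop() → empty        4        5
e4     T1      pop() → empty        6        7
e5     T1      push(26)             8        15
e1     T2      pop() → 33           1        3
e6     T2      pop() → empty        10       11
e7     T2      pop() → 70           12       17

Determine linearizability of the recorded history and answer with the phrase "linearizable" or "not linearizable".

linearizable

witness order: e2, e1, e3, e4, e6, e5, e8, e7
step 1: e2 push(33) — stack <33>
step 2: e1 pop() → 33 — stack <>
step 3: e3 pop() → empty — stack <>
step 4: e4 pop() → empty — stack <>
step 5: e6 pop() → empty — stack <>
step 6: e5 push(26) — stack <26>
step 7: e8 push(70) — stack <26,70>
step 8: e7 pop() → 70 — stack <26>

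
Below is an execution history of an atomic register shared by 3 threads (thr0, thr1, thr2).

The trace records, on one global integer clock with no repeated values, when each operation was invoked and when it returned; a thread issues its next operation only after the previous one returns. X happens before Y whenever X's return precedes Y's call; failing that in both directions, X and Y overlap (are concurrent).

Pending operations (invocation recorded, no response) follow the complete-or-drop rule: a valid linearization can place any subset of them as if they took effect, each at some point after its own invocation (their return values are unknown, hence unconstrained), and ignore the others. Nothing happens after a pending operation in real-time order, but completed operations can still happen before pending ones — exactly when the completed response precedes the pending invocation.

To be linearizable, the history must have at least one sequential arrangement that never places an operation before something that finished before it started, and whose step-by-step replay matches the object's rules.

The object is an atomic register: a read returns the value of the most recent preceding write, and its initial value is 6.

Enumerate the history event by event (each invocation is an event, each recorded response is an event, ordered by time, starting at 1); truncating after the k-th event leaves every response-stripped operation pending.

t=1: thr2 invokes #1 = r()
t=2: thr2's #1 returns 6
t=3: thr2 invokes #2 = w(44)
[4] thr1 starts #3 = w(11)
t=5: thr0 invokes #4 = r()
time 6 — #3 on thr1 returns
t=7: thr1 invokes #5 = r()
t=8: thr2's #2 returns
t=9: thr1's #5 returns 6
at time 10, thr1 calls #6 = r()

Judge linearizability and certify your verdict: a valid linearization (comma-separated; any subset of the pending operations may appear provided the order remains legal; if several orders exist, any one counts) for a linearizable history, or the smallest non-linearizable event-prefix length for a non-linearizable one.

through event 8 a valid linearization exists; event 9 (#5 responding at time 9) ends that
3 orders of the 4 completed atomic register ops respect real time; none is legal
include/drop combinations of the 1 pending operation (#4) were all tried; none helps
e.g. #1, #2, #3, #5 (pending dropped): illegal at step 4, since #5 r() → 6 cannot apply there
e.g. #1, #3, #2, #5 (pending dropped): illegal at step 4, since #5 r() → 6 cannot apply there

not linearizable — minimal violating prefix: 9 events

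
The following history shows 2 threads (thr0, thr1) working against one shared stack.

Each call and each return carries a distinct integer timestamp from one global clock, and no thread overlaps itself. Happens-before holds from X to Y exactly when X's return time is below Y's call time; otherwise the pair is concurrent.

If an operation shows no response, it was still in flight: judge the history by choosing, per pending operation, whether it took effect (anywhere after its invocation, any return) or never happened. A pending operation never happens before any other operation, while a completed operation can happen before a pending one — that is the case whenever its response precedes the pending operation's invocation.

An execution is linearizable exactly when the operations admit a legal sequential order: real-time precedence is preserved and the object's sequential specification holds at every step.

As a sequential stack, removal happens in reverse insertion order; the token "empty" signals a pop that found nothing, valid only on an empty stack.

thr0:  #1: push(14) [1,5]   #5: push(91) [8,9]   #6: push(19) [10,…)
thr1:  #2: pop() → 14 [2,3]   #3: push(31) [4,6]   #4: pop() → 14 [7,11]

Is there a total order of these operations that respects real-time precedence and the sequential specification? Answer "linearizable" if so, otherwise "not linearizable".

not linearizable

already the first 11 events (up to #4's response at time 11) admit no linearization; the first 10 still do
the 5 completed operations admit 6 real-time orders; each fails the stack replay
no completion choice of the 1 pending operation (#6) rescues it — every subset was tried
one such order, #1, #2, #3, #4, #5 (pending dropped), breaks at step 4 where #4 pop() → 14 is illegal
one such order, #1, #2, #3, #5, #4 (pending dropped), breaks at step 5 where #4 pop() → 14 is illegal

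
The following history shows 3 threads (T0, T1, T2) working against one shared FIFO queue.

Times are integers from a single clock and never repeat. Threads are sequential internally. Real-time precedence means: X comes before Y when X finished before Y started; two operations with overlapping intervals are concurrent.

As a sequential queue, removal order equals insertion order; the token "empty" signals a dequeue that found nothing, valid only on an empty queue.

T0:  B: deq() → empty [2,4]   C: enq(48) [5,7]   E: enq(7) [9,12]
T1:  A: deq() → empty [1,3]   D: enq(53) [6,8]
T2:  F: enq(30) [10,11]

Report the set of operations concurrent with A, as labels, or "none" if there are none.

B

A spans [1,3]: anything still running between times 1 and 3 counts as concurrent
B [2,4]: concurrent
C [5,7]: after
D [6,8]: after
E [9,12]: after
F [10,11]: after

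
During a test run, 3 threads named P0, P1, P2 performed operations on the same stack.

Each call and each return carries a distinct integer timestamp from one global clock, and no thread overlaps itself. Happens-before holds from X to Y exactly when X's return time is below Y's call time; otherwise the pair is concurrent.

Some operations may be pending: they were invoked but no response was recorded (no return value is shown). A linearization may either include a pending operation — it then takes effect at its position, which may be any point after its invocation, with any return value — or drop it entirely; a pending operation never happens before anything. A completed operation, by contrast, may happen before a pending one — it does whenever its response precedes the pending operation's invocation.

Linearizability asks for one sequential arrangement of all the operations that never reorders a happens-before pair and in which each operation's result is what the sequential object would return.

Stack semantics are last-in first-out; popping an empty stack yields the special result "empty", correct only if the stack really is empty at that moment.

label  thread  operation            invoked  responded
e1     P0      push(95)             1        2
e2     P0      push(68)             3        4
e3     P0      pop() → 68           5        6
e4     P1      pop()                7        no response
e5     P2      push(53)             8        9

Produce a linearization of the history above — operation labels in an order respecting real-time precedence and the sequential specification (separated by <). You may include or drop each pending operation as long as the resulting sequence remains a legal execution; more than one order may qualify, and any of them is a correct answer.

after step 1 (e1 push(95)): stack <95>
after step 2 (e2 push(68)): stack <95,68>
after step 3 (e3 pop() → 68): stack <95>
after step 4 (e4 pop() (pending, included)): stack <>
after step 5 (e5 push(53)): stack <53>

e1 < e2 < e3 < e4 < e5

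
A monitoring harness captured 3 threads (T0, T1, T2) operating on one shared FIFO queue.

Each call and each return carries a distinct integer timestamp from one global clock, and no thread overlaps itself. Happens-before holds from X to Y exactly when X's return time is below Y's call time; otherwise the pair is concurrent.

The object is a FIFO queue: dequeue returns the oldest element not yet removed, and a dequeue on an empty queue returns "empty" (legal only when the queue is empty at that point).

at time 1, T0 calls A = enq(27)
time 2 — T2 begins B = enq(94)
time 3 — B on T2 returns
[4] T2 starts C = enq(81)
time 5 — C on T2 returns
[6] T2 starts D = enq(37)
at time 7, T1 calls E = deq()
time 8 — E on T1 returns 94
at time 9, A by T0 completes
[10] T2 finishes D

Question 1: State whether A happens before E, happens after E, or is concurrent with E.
A spans [1,9], E spans [7,8]
the intervals overlap in both directions

concurrent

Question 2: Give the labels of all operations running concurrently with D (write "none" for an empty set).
overlap test against D [6,10]: concurrent iff the interval meets 6..10
A [1,9]: concurrent
B [2,3]: before
C [4,5]: before
E [7,8]: concurrent

A, E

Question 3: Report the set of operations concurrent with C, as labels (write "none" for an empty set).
concurrent with C ([4,5]): every op whose interval crosses 4..5
A [1,9]: concurrent
B [2,3]: before
D [6,10]: after
E [7,8]: after

A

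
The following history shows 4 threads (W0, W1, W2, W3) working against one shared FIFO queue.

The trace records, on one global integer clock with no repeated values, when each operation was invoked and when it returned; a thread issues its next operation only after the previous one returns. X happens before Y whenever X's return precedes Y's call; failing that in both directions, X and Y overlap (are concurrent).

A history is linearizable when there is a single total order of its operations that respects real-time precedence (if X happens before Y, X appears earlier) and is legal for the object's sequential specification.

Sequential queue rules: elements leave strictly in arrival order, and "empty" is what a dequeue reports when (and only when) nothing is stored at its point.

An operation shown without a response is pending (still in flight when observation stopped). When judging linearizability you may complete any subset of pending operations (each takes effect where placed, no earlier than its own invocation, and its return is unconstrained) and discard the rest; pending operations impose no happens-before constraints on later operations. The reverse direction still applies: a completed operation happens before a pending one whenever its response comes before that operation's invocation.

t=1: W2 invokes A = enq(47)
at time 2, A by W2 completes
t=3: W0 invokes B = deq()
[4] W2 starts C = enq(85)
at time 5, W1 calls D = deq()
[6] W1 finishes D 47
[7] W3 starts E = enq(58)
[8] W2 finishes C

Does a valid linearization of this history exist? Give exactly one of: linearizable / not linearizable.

linearizable

one valid linearization: A, C, D
step 1: A enq(47) — queue <47>
step 2: C enq(85) — queue <47,85>
step 3: D deq() → 47 — queue <85>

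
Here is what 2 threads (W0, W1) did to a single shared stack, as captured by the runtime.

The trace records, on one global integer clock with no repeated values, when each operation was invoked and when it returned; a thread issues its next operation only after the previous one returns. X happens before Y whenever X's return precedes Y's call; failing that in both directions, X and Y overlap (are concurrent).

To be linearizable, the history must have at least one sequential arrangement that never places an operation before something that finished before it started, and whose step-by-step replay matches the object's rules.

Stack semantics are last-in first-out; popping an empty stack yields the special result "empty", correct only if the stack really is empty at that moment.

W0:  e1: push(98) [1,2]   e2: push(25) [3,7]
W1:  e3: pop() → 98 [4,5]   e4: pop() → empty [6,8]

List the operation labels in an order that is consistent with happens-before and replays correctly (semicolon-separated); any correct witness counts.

e1; e3; e4; e2

after step 1 (e1 push(98)): stack <98>
after step 2 (e3 pop() → 98): stack <>
after step 3 (e4 pop() → empty): stack <>
after step 4 (e2 push(25)): stack <25>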